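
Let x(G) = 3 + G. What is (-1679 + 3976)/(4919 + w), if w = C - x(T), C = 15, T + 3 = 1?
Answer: 2297/4933 ≈ 0.46564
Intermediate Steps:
T = -2 (T = -3 + 1 = -2)
w = 14 (w = 15 - (3 - 2) = 15 - 1*1 = 15 - 1 = 14)
(-1679 + 3976)/(4919 + w) = (-1679 + 3976)/(4919 + 14) = 2297/4933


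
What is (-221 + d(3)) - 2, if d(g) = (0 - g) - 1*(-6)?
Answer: -220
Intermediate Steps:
d(g) = 6 - g (d(g) = -g + 6 = 6 - g)
(-221 + d(3)) - 2 = (-221 + (6 - 1*3)) - 2 = (-221 + (6 - 3)) - 2 = (-221 + 3) - 2 = -218 - 2 = -220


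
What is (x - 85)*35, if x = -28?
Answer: -3955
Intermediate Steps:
(x - 85)*35 = (-28 - 85)*35 = -113*35 = -3955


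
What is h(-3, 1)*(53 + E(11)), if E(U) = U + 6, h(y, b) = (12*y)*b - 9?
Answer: -3150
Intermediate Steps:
h(y, b) = -9 + 12*b*y (h(y, b) = 12*b*y - 9 = -9 + 12*b*y)
E(U) = 6 + U
h(-3, 1)*(53 + E(11)) = (-9 + 12*1*(-3))*(53 + (6 + 11)) = (-9 - 36)*(53 + 17) = -45*70 = -3150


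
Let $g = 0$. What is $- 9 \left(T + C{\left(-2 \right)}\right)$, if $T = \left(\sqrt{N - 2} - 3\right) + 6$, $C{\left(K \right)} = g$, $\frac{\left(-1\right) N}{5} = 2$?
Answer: $-27 - 18 i \sqrt{3} \approx -27.0 - 31.177 i$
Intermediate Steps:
$N = -10$ ($N = \left(-5\right) 2 = -10$)
$C{\left(K \right)} = 0$
$T = 3 + 2 i \sqrt{3}$ ($T = \left(\sqrt{-10 - 2} - 3\right) + 6 = \left(\sqrt{-12} - 3\right) + 6 = \left(2 i \sqrt{3} - 3\right) + 6 = \left(-3 + 2 i \sqrt{3}\right) + 6 = 3 + 2 i \sqrt{3} \approx 3.0 + 3.4641 i$)
$- 9 \left(T + C{\left(-2 \right)}\right) = - 9 \left(\left(3 + 2 i \sqrt{3}\right) + 0\right) = - 9 \left(3 + 2 i \sqrt{3}\right) = -27 - 18 i \sqrt{3}$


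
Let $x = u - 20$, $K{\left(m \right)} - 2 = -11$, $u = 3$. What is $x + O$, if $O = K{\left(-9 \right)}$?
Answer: $-26$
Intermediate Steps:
$K{\left(m \right)} = -9$ ($K{\left(m \right)} = 2 - 11 = -9$)
$O = -9$
$x = -17$ ($x = 3 - 20 = -17$)
$x + O = -17 - 9 = -26$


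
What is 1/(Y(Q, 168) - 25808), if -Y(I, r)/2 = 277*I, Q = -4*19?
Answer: 1/16296 ≈ 6.1365e-5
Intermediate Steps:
Q = -76
Y(I, r) = -554*I
1/(Y(Q, 168) - 25808) = 1/(-554*(-76) - 25808) = 1/(42104 - 25808) = 1/16296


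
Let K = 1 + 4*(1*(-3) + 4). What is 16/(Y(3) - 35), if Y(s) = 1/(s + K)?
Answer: -128/279 ≈ -0.45878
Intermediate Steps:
K = 5 (K = 1 + 4*(-3 + 4) = 1 + 4*1 = 1 + 4 = 5)
Y(s) = 1/(5 + s) (Y(s) = 1/(s + 5) = 1/(5 + s))
16/(Y(3) - 35) = 16/(1/(5 + 3) - 35) = 16/(1/8 - 35) = 16/(-279/8) = -8/279*16 = -128/279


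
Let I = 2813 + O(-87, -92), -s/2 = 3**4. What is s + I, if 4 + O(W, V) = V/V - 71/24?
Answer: 63481/24 ≈ 2645.0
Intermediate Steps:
O(W, V) = -143/24 (O(W, V) = -4 + (V/V - 71/24) = -4 + (1 - 71*1/24) = -4 + (1 - 71/24) = -4 - 47/24 = -143/24)
s = -162 (s = -2*3**4 = -2*81 = -162)
I = 67369/24 (I = 2813 - 143/24 = 67369/24 ≈ 2807.0)
s + I = -162 + 67369/24 = 63481/24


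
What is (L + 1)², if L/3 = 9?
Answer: 784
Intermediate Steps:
L = 27 (L = 3*9 = 27)
(L + 1)² = (27 + 1)² = 28² = 784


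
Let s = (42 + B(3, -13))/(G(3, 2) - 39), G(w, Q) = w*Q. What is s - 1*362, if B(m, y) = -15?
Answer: -3991/11 ≈ -362.82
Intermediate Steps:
G(w, Q) = Q*w
s = -9/11 (s = (42 - 15)/(2*3 - 39) = 27/(6 - 39) = 27/(-33) = 27*(-1/33) = -9/11 ≈ -0.81818)
s - 1*362 = -9/11 - 1*362 = -9/11 - 362 = -3991/11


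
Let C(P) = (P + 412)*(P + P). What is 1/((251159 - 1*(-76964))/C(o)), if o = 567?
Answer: 1110186/328123 ≈ 3.3834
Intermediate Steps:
C(P) = 2*P*(412 + P) (C(P) = (412 + P)*(2*P) = 2*P*(412 + P))
1/((251159 - 1*(-76964))/C(o)) = 1/((251159 - 1*(-76964))/((2*567*(412 + 567)))) = 1/((251159 + 76964)/((2*567*979))) = 1/(328123/1110186) = 1110186/328123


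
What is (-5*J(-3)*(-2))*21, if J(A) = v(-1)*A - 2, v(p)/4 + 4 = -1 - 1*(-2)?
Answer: 7140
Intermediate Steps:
v(p) = -12 (v(p) = -16 + 4*(-1 - 1*(-2)) = -16 + 4*(-1 + 2) = -16 + 4*1 = -16 + 4 = -12)
J(A) = -2 - 12*A (J(A) = -12*A - 2 = -2 - 12*A)
(-5*J(-3)*(-2))*21 = (-5*(-2 - 12*(-3))*(-2))*21 = (-5*(-2 + 36)*(-2))*21 = (-5*34*(-2))*21 = -170*(-2)*21 = 340*21 = 7140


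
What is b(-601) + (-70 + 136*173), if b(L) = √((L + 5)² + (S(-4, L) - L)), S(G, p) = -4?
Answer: 23458 + √355813 ≈ 24055.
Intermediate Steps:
b(L) = √(-4 + (5 + L)² - L) (b(L) = √((L + 5)² + (-4 - L)) = √((5 + L)² + (-4 - L)) = √(-4 + (5 + L)² - L))
b(-601) + (-70 + 136*173) = √(-4 + (5 - 601)² - 1*(-601)) + (-70 + 136*173) = √(-4 + (-596)² + 601) + (-70 + 23528) = √(-4 + 355216 + 601) + 23458 = √355813 + 23458 = 23458 + √355813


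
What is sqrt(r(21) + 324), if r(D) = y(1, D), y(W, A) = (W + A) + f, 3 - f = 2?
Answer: sqrt(347) ≈ 18.628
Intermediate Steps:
f = 1 (f = 3 - 1*2 = 3 - 2 = 1)
y(W, A) = 1 + A + W (y(W, A) = (W + A) + 1 = (A + W) + 1 = 1 + A + W)
r(D) = 2 + D (r(D) = 1 + D + 1 = 2 + D)
sqrt(r(21) + 324) = sqrt((2 + 21) + 324) = sqrt(23 + 324) = sqrt(347)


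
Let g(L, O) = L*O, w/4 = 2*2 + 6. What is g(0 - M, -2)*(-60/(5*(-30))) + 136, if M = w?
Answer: 168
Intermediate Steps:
w = 40 (w = 4*(2*2 + 6) = 4*(4 + 6) = 4*10 = 40)
M = 40
g(0 - M, -2)*(-60/(5*(-30))) + 136 = ((0 - 1*40)*(-2))*(-60/(5*(-30))) + 136 = ((0 - 40)*(-2))*(-60/(-150)) + 136 = (-40*(-2))*(-60*(-1/150)) + 136 = 80*(⅖) + 136 = 32 + 136 = 168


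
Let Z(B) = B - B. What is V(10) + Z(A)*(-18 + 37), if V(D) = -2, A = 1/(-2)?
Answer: -2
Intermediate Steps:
A = -½ ≈ -0.50000
Z(B) = 0
V(10) + Z(A)*(-18 + 37) = -2 + 0*(-18 + 37) = -2 + 0*19 = -2 + 0 = -2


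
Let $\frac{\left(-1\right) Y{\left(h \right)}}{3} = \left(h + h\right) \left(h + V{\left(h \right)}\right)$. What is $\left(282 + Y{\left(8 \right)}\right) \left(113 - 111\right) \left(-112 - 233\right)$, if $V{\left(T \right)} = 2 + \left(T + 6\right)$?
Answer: $600300$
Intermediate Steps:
$V{\left(T \right)} = 8 + T$ ($V{\left(T \right)} = 2 + \left(6 + T\right) = 8 + T$)
$Y{\left(h \right)} = - 6 h \left(8 + 2 h\right)$ ($Y{\left(h \right)} = - 3 \left(h + h\right) \left(h + \left(8 + h\right)\right) = - 3 \cdot 2 h \left(8 + 2 h\right) = - 6 h \left(8 + 2 h\right)$)
$\left(282 + Y{\left(8 \right)}\right) \left(113 - 111\right) \left(-112 - 233\right) = \left(282 - 96 \left(4 + 8\right)\right) \left(113 - 111\right) \left(-112 - 233\right) = \left(282 - 96 \cdot 12\right) 2 \left(-345\right) = \left(282 - 1152\right) \left(-690\right) = \left(-870\right) \left(-690\right) = 600300$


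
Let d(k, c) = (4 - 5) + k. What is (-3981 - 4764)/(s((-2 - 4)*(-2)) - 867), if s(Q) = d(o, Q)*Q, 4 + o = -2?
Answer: 2915/317 ≈ 9.1956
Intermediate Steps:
o = -6 (o = -4 - 2 = -6)
d(k, c) = -1 + k
s(Q) = -7*Q (s(Q) = (-1 - 6)*Q = -7*Q)
(-3981 - 4764)/(s((-2 - 4)*(-2)) - 867) = (-3981 - 4764)/(-7*(-2 - 4)*(-2) - 867) = -8745/(-(-42)*(-2) - 867) = -8745/(-7*12 - 867) = -8745/(-84 - 867) = -8745/(-951) = -8745*(-1/951) = 2915/317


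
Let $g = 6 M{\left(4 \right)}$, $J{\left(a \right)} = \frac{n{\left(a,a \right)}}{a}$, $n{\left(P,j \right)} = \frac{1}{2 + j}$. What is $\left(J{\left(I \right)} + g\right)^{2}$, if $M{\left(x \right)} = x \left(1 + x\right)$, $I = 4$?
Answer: $\frac{8300161}{576} \approx 14410.0$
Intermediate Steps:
$J{\left(a \right)} = \frac{1}{a \left(2 + a\right)}$ ($J{\left(a \right)} = \frac{1}{\left(2 + a\right) a} = \frac{1}{a \left(2 + a\right)}$)
$g = 120$ ($g = 6 \cdot 4 \left(1 + 4\right) = 6 \cdot 4 \cdot 5 = 6 \cdot 20 = 120$)
$\left(J{\left(I \right)} + g\right)^{2} = \left(\frac{1}{4 \left(2 + 4\right)} + 120\right)^{2} = \left(\frac{1}{4 \cdot 6} + 120\right)^{2} = \left(\frac{1}{4} \cdot \frac{1}{6} + 120\right)^{2} = \left(\frac{1}{24} + 120\right)^{2} = \left(\frac{2881}{24}\right)^{2} = \frac{8300161}{576}$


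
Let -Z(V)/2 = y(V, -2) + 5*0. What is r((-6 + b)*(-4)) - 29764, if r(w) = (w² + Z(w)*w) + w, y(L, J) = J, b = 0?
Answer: -29068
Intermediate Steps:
Z(V) = 4 (Z(V) = -2*(-2 + 5*0) = -2*(-2 + 0) = -2*(-2) = 4)
r(w) = w² + 5*w (r(w) = (w² + 4*w) + w = w² + 5*w)
r((-6 + b)*(-4)) - 29764 = ((-6 + 0)*(-4))*(5 + (-6 + 0)*(-4)) - 29764 = (-6*(-4))*(5 - 6*(-4)) - 29764 = 24*(5 + 24) - 29764 = 24*29 - 29764 = 696 - 29764 = -29068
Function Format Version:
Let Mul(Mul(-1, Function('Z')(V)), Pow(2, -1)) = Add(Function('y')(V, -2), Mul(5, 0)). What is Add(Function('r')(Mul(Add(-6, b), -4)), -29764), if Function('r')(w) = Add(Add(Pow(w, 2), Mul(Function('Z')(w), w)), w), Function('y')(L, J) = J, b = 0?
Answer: -29068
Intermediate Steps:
Function('Z')(V) = 4 (Function('Z')(V) = Mul(-2, Add(-2, Mul(5, 0))) = Mul(-2, Add(-2, 0)) = Mul(-2, -2) = 4)
Function('r')(w) = Add(Pow(w, 2), Mul(5, w)) (Function('r')(w) = Add(Add(Pow(w, 2), Mul(4, w)), w) = Add(Pow(w, 2), Mul(5, w)))
Add(Function('r')(Mul(Add(-6, b), -4)), -29764) = Add(Mul(Mul(Add(-6, 0), -4), Add(5, Mul(Add(-6, 0), -4))), -29764) = Add(Mul(Mul(-6, -4), Add(5, Mul(-6, -4))), -29764) = Add(Mul(24, Add(5, 24)), -29764) = Add(Mul(24, 29), -29764) = Add(696, -29764) = -29068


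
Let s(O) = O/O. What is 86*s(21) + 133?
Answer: 219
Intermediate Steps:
s(O) = 1
86*s(21) + 133 = 86*1 + 133 = 86 + 133 = 219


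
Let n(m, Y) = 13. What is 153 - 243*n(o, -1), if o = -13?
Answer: -3006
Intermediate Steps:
153 - 243*n(o, -1) = 153 - 243*13 = 153 - 3159 = -3006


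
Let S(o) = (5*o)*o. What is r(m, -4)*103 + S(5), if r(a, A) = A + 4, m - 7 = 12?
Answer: 125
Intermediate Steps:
S(o) = 5*o²
m = 19 (m = 7 + 12 = 19)
r(a, A) = 4 + A
r(m, -4)*103 + S(5) = (4 - 4)*103 + 5*5² = 0*103 + 5*25 = 0 + 125 = 125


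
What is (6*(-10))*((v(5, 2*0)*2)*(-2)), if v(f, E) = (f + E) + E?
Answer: 1200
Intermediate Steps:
v(f, E) = f + 2*E (v(f, E) = (E + f) + E = f + 2*E)
(6*(-10))*((v(5, 2*0)*2)*(-2)) = (6*(-10))*(((5 + 2*(2*0))*2)*(-2)) = -60*(5 + 2*0)*2*(-2) = -60*(5 + 0)*2*(-2) = -60*5*2*(-2) = -600*(-2) = -60*(-20) = 1200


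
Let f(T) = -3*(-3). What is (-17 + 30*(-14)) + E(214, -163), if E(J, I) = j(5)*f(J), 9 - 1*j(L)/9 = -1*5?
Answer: 697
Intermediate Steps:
j(L) = 126 (j(L) = 81 - (-9)*5 = 81 - 9*(-5) = 81 + 45 = 126)
f(T) = 9
E(J, I) = 1134 (E(J, I) = 126*9 = 1134)
(-17 + 30*(-14)) + E(214, -163) = (-17 + 30*(-14)) + 1134 = (-17 - 420) + 1134 = -437 + 1134 = 697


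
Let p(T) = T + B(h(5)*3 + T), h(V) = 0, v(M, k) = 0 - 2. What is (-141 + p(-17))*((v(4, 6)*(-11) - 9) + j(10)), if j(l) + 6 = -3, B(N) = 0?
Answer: -632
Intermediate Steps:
v(M, k) = -2
p(T) = T (p(T) = T + 0 = T)
j(l) = -9 (j(l) = -6 - 3 = -9)
(-141 + p(-17))*((v(4, 6)*(-11) - 9) + j(10)) = (-141 - 17)*((-2*(-11) - 9) - 9) = -158*((22 - 9) - 9) = -158*(13 - 9) = -158*4 = -632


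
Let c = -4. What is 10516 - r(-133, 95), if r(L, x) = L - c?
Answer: 10645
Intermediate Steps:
r(L, x) = 4 + L (r(L, x) = L - 1*(-4) = L + 4 = 4 + L)
10516 - r(-133, 95) = 10516 - (4 - 133) = 10516 - 1*(-129) = 10516 + 129 = 10645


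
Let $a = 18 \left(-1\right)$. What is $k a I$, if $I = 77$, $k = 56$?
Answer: $-77616$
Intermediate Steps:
$a = -18$
$k a I = 56 \left(-18\right) 77 = \left(-1008\right) 77 = -77616$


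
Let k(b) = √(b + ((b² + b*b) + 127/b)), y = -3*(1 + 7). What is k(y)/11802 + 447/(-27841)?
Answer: -447/27841 + √161670/141624 ≈ -0.013216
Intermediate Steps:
y = -24 (y = -3*8 = -24)
k(b) = √(b + 2*b² + 127/b) (k(b) = √(b + ((b² + b²) + 127/b)) = √(b + (2*b² + 127/b)) = √(b + 2*b² + 127/b))
k(y)/11802 + 447/(-27841) = √(-24 + 2*(-24)² + 127/(-24))/11802 + 447/(-27841) = √(-24 + 2*576 + 127*(-1/24))*(1/11802) + 447*(-1/27841) = √(-24 + 1152 - 127/24)*(1/11802) - 447/27841 = √(26945/24)*(1/11802) - 447/27841 = (√161670/12)*(1/11802) - 447/27841 = √161670/141624 - 447/27841 = -447/27841 + √161670/141624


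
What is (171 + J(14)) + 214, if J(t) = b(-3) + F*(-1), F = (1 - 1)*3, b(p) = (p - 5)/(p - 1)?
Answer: 387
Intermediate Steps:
b(p) = (-5 + p)/(-1 + p)
F = 0 (F = 0*3 = 0)
J(t) = 2 (J(t) = (-5 - 3)/(-1 - 3) + 0*(-1) = -8/(-4) + 0 = -¼*(-8) + 0 = 2 + 0 = 2)
(171 + J(14)) + 214 = (171 + 2) + 214 = 173 + 214 = 387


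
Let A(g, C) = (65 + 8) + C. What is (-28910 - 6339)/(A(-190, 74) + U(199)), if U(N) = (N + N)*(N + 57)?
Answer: -35249/102035 ≈ -0.34546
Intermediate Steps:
A(g, C) = 73 + C
U(N) = 2*N*(57 + N) (U(N) = (2*N)*(57 + N) = 2*N*(57 + N))
(-28910 - 6339)/(A(-190, 74) + U(199)) = (-28910 - 6339)/((73 + 74) + 2*199*(57 + 199)) = -35249/(147 + 2*199*256) = -35249/(147 + 101888) = -35249/102035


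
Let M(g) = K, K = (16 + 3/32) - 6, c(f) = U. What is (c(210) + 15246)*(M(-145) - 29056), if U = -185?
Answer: -13998732609/32 ≈ -4.3746e+8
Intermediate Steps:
c(f) = -185
K = 323/32 (K = (16 + 3*(1/32)) - 6 = (16 + 3/32) - 6 = 515/32 - 6 = 323/32 ≈ 10.094)
M(g) = 323/32
(c(210) + 15246)*(M(-145) - 29056) = (-185 + 15246)*(323/32 - 29056) = 15061*(-929469/32) = -13998732609/32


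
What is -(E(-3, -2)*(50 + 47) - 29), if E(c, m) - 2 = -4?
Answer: 223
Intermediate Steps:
E(c, m) = -2 (E(c, m) = 2 - 4 = -2)
-(E(-3, -2)*(50 + 47) - 29) = -(-2*(50 + 47) - 29) = -(-2*97 - 29) = -(-194 - 29) = -1*(-223) = 223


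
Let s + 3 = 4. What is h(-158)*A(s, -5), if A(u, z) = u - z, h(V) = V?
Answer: -948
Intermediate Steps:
s = 1 (s = -3 + 4 = 1)
h(-158)*A(s, -5) = -158*(1 - 1*(-5)) = -158*(1 + 5) = -158*6 = -948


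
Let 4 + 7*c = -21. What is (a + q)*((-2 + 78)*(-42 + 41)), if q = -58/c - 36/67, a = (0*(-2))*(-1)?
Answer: -1998952/1675 ≈ -1193.4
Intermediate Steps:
c = -25/7 (c = -4/7 + (⅐)*(-21) = -4/7 - 3 = -25/7 ≈ -3.5714)
a = 0 (a = 0*(-1) = 0)
q = 26302/1675 (q = -58/(-25/7) - 36/67 = -58*(-7/25) - 36*1/67 = 406/25 - 36/67 = 26302/1675 ≈ 15.703)
(a + q)*((-2 + 78)*(-42 + 41)) = (0 + 26302/1675)*((-2 + 78)*(-42 + 41)) = 26302*(76*(-1))/1675 = (26302/1675)*(-76) = -1998952/1675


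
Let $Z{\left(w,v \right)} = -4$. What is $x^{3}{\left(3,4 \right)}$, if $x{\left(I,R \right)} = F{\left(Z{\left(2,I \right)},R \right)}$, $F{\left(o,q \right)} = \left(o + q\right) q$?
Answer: $0$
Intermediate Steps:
$F{\left(o,q \right)} = q \left(o + q\right)$
$x{\left(I,R \right)} = R \left(-4 + R\right)$
$x^{3}{\left(3,4 \right)} = \left(4 \left(-4 + 4\right)\right)^{3} = \left(4 \cdot 0\right)^{3} = 0^{3} = 0$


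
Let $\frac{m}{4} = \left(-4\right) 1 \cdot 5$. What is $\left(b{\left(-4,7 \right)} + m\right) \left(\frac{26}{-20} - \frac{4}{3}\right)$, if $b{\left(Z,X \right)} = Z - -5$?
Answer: $\frac{6241}{30} \approx 208.03$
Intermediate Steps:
$b{\left(Z,X \right)} = 5 + Z$ ($b{\left(Z,X \right)} = Z + 5 = 5 + Z$)
$m = -80$ ($m = 4 \left(-4\right) 1 \cdot 5 = 4 \left(\left(-4\right) 5\right) = 4 \left(-20\right) = -80$)
$\left(b{\left(-4,7 \right)} + m\right) \left(\frac{26}{-20} - \frac{4}{3}\right) = \left(\left(5 - 4\right) - 80\right) \left(\frac{26}{-20} - \frac{4}{3}\right) = \left(1 - 80\right) \left(26 \left(- \frac{1}{20}\right) - \frac{4}{3}\right) = - 79 \left(- \frac{13}{10} - \frac{4}{3}\right) = \left(-79\right) \left(- \frac{79}{30}\right) = \frac{6241}{30}$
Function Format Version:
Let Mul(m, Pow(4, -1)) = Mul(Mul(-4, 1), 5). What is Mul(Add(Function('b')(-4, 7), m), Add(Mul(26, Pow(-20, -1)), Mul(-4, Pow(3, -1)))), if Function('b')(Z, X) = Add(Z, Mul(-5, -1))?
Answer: Rational(6241, 30) ≈ 208.03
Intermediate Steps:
Function('b')(Z, X) = Add(5, Z) (Function('b')(Z, X) = Add(Z, 5) = Add(5, Z))
m = -80 (m = Mul(4, Mul(Mul(-4, 1), 5)) = Mul(4, Mul(-4, 5)) = Mul(4, -20) = -80)
Mul(Add(Function('b')(-4, 7), m), Add(Mul(26, Pow(-20, -1)), Mul(-4, Pow(3, -1)))) = Mul(Add(Add(5, -4), -80), Add(Mul(26, Pow(-20, -1)), Mul(-4, Pow(3, -1)))) = Mul(Add(1, -80), Add(Mul(26, Rational(-1, 20)), Mul(-4, Rational(1, 3)))) = Mul(-79, Add(Rational(-13, 10), Rational(-4, 3))) = Mul(-79, Rational(-79, 30)) = Rational(6241, 30)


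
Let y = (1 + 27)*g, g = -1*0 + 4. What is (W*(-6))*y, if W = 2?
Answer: -1344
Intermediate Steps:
g = 4 (g = 0 + 4 = 4)
y = 112 (y = (1 + 27)*4 = 28*4 = 112)
(W*(-6))*y = (2*(-6))*112 = -12*112 = -1344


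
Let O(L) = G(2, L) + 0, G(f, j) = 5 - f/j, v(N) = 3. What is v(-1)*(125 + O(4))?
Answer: 777/2 ≈ 388.50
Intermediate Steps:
G(f, j) = 5 - f/j
O(L) = 5 - 2/L (O(L) = (5 - 1*2/L) + 0 = (5 - 2/L) + 0 = 5 - 2/L)
v(-1)*(125 + O(4)) = 3*(125 + (5 - 2/4)) = 3*(125 + (5 - 2*¼)) = 3*(125 + (5 - ½)) = 3*(125 + 9/2) = 3*(259/2) = 777/2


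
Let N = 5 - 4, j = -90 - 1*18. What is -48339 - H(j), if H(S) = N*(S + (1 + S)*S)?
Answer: -59787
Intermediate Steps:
j = -108 (j = -90 - 18 = -108)
N = 1
H(S) = S + S*(1 + S) (H(S) = 1*(S + (1 + S)*S) = 1*(S + S*(1 + S)) = S + S*(1 + S))
-48339 - H(j) = -48339 - (-108)*(2 - 108) = -48339 - (-108)*(-106) = -48339 - 1*11448 = -48339 - 11448 = -59787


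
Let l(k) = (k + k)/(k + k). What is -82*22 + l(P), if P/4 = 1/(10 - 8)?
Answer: -1803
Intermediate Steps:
P = 2 (P = 4/(10 - 8) = 4/2 = 4*(1/2) = 2)
l(k) = 1 (l(k) = (2*k)/((2*k)) = (2*k)*(1/(2*k)) = 1)
-82*22 + l(P) = -82*22 + 1 = -1804 + 1 = -1803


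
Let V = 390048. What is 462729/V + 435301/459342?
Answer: 63723191461/29860904736 ≈ 2.1340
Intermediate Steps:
462729/V + 435301/459342 = 462729/390048 + 435301/459342 = 462729*(1/390048) + 435301*(1/459342) = 154243/130016 + 435301/459342 = 63723191461/29860904736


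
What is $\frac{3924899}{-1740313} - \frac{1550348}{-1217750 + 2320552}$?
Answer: $- \frac{3513238622961}{959610328513} \approx -3.6611$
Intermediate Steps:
$\frac{3924899}{-1740313} - \frac{1550348}{-1217750 + 2320552} = 3924899 \left(- \frac{1}{1740313}\right) - \frac{1550348}{1102802} = - \frac{3924899}{1740313} - \frac{775174}{551401} = - \frac{3513238622961}{959610328513}$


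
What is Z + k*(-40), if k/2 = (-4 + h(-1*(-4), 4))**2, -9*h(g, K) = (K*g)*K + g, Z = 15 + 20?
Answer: -862445/81 ≈ -10647.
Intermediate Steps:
Z = 35
h(g, K) = -g/9 - g*K**2/9 (h(g, K) = -((K*g)*K + g)/9 = -(g*K**2 + g)/9 = -(g + g*K**2)/9 = -g/9 - g*K**2/9)
k = 21632/81 (k = 2*(-4 - (-1*(-4))*(1 + 4**2)/9)**2 = 2*(-4 - 1/9*4*(1 + 16))**2 = 2*(-4 - 1/9*4*17)**2 = 2*(-4 - 68/9)**2 = 2*(-104/9)**2 = 2*(10816/81) = 21632/81 ≈ 267.06)
Z + k*(-40) = 35 + (21632/81)*(-40) = 35 - 865280/81 = -862445/81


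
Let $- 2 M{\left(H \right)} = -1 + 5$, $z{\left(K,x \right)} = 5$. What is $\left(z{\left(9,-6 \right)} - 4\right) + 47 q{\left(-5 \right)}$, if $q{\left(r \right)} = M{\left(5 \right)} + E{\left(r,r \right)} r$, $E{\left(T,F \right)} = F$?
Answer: $1082$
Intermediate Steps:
$M{\left(H \right)} = -2$ ($M{\left(H \right)} = - \frac{-1 + 5}{2} = \left(- \frac{1}{2}\right) 4 = -2$)
$q{\left(r \right)} = -2 + r^{2}$ ($q{\left(r \right)} = -2 + r r = -2 + r^{2}$)
$\left(z{\left(9,-6 \right)} - 4\right) + 47 q{\left(-5 \right)} = \left(5 - 4\right) + 47 \left(-2 + \left(-5\right)^{2}\right) = \left(5 - 4\right) + 47 \left(-2 + 25\right) = 1 + 47 \cdot 23 = 1 + 1081 = 1082$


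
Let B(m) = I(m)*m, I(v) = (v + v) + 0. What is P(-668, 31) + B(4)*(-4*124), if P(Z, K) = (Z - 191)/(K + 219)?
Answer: -3968859/250 ≈ -15875.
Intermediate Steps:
I(v) = 2*v (I(v) = 2*v + 0 = 2*v)
B(m) = 2*m² (B(m) = (2*m)*m = 2*m²)
P(Z, K) = (-191 + Z)/(219 + K)
P(-668, 31) + B(4)*(-4*124) = (-191 - 668)/(219 + 31) + (2*4²)*(-4*124) = -859/250 + (2*16)*(-496) = (1/250)*(-859) + 32*(-496) = -859/250 - 15872 = -3968859/250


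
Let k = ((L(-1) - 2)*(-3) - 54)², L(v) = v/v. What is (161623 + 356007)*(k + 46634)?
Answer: 25485513050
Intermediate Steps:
L(v) = 1
k = 2601 (k = ((1 - 2)*(-3) - 54)² = (-1*(-3) - 54)² = (3 - 54)² = (-51)² = 2601)
(161623 + 356007)*(k + 46634) = (161623 + 356007)*(2601 + 46634) = 517630*49235 = 25485513050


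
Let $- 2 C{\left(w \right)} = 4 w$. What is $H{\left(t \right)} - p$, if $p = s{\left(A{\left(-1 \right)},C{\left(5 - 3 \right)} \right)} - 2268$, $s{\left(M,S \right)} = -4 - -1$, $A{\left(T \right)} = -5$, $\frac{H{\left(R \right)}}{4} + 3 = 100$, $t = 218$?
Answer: $2659$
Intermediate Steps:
$H{\left(R \right)} = 388$ ($H{\left(R \right)} = -12 + 4 \cdot 100 = -12 + 400 = 388$)
$C{\left(w \right)} = - 2 w$ ($C{\left(w \right)} = - \frac{4 w}{2} = - 2 w$)
$s{\left(M,S \right)} = -3$ ($s{\left(M,S \right)} = -4 + 1 = -3$)
$p = -2271$ ($p = -3 - 2268 = -2271$)
$H{\left(t \right)} - p = 388 - -2271 = 388 + 2271 = 2659$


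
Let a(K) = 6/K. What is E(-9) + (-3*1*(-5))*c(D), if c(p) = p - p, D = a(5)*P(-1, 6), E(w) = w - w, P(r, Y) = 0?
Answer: 0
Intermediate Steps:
E(w) = 0
D = 0 (D = (6/5)*0 = 0)
c(p) = 0
E(-9) + (-3*1*(-5))*c(D) = 0 + (-3*1*(-5))*0 = 0 - 3*(-5)*0 = 0 + 15*0 = 0 + 0 = 0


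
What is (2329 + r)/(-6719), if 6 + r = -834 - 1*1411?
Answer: -78/6719 ≈ -0.011609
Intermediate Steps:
r = -2251 (r = -6 + (-834 - 1*1411) = -6 + (-834 - 1411) = -6 - 2245 = -2251)
(2329 + r)/(-6719) = (2329 - 2251)/(-6719) = 78*(-1/6719) = -78/6719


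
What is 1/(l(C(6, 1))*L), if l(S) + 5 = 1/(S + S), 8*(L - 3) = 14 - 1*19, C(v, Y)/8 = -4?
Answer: -512/6099 ≈ -0.083948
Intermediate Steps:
C(v, Y) = -32 (C(v, Y) = 8*(-4) = -32)
L = 19/8 (L = 3 + (14 - 1*19)/8 = 3 + (14 - 19)/8 = 3 + (⅛)*(-5) = 3 - 5/8 = 19/8 ≈ 2.3750)
l(S) = -5 + 1/(2*S) (l(S) = -5 + 1/(S + S) = -5 + 1/(2*S))
1/(l(C(6, 1))*L) = 1/((-5 + (½)/(-32))*(19/8)) = 1/((-5 + (½)*(-1/32))*(19/8)) = 1/((-5 - 1/64)*(19/8)) = 1/(-321/64*19/8) = 1/(-6099/512) = -512/6099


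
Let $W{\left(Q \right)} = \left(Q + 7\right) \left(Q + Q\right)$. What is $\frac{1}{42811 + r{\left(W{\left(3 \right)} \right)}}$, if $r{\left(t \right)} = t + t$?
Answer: $\frac{1}{42931} \approx 2.3293 \cdot 10^{-5}$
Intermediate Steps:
$W{\left(Q \right)} = 2 Q \left(7 + Q\right)$ ($W{\left(Q \right)} = \left(7 + Q\right) 2 Q = 2 Q \left(7 + Q\right)$)
$r{\left(t \right)} = 2 t$
$\frac{1}{42811 + r{\left(W{\left(3 \right)} \right)}} = \frac{1}{42811 + 2 \cdot 2 \cdot 3 \left(7 + 3\right)} = \frac{1}{42811 + 2 \cdot 2 \cdot 3 \cdot 10} = \frac{1}{42811 + 2 \cdot 60} = \frac{1}{42811 + 120} = \frac{1}{42931}$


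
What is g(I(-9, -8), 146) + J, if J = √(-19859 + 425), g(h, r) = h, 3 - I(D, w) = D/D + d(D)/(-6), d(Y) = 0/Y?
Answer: 2 + I*√19434 ≈ 2.0 + 139.41*I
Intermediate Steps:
d(Y) = 0
I(D, w) = 2 (I(D, w) = 3 - (D/D + 0/(-6)) = 3 - (1 + 0*(-⅙)) = 3 - (1 + 0) = 3 - 1*1 = 3 - 1 = 2)
J = I*√19434 (J = √(-19434) = I*√19434 ≈ 139.41*I)
g(I(-9, -8), 146) + J = 2 + I*√19434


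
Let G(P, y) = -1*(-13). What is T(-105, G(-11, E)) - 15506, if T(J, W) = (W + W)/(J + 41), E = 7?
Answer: -496205/32 ≈ -15506.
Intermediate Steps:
G(P, y) = 13
T(J, W) = 2*W/(41 + J) (T(J, W) = (2*W)/(41 + J) = 2*W/(41 + J))
T(-105, G(-11, E)) - 15506 = 2*13/(41 - 105) - 15506 = 2*13/(-64) - 15506 = 2*13*(-1/64) - 15506 = -13/32 - 15506 = -496205/32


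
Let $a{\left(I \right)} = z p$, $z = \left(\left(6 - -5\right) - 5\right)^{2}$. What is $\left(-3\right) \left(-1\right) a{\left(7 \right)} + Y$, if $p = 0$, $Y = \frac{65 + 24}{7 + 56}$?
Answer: $\frac{89}{63} \approx 1.4127$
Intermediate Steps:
$Y = \frac{89}{63} \approx 1.4127$
$z = 36$ ($z = \left(\left(6 + 5\right) - 5\right)^{2} = \left(11 - 5\right)^{2} = 6^{2} = 36$)
$a{\left(I \right)} = 0$ ($a{\left(I \right)} = 36 \cdot 0 = 0$)
$\left(-3\right) \left(-1\right) a{\left(7 \right)} + Y = \left(-3\right) \left(-1\right) 0 + \frac{89}{63} = 3 \cdot 0 + \frac{89}{63} = 0 + \frac{89}{63} = \frac{89}{63}$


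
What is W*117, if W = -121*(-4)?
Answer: 56628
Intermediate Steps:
W = 484
W*117 = 484*117 = 56628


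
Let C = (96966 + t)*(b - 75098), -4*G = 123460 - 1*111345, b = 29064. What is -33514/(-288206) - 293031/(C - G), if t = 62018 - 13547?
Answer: 448924304371741/3859103603705651 ≈ 0.11633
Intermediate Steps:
G = -12115/4 (G = -(123460 - 1*111345)/4 = -(123460 - 111345)/4 = -1/4*12115 = -12115/4 ≈ -3028.8)
t = 48471
C = -6695046858 (C = (96966 + 48471)*(29064 - 75098) = 145437*(-46034) = -6695046858)
-33514/(-288206) - 293031/(C - G) = -33514/(-288206) - 293031/(-6695046858 - 1*(-12115/4)) = -33514*(-1/288206) - 293031/(-6695046858 + 12115/4) = 16757/144103 - 293031/(-26780175317/4) = 16757/144103 - 293031*(-4/26780175317) = 16757/144103 + 1172124/26780175317 = 448924304371741/3859103603705651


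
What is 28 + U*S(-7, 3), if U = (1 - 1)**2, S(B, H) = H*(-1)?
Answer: 28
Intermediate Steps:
S(B, H) = -H
U = 0 (U = 0**2 = 0)
28 + U*S(-7, 3) = 28 + 0*(-1*3) = 28 + 0*(-3) = 28 + 0 = 28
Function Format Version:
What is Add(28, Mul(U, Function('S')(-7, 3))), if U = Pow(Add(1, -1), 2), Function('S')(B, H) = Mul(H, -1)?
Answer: 28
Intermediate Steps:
Function('S')(B, H) = Mul(-1, H)
U = 0 (U = Pow(0, 2) = 0)
Add(28, Mul(U, Function('S')(-7, 3))) = Add(28, Mul(0, Mul(-1, 3))) = Add(28, Mul(0, -3)) = Add(28, 0) = 28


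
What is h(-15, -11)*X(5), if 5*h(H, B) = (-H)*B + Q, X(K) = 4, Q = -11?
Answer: -704/5 ≈ -140.80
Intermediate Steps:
h(H, B) = -11/5 - B*H/5 (h(H, B) = ((-H)*B - 11)/5 = (-B*H - 11)/5 = (-11 - B*H)/5 = -11/5 - B*H/5)
h(-15, -11)*X(5) = (-11/5 - ⅕*(-11)*(-15))*4 = (-11/5 - 33)*4 = -176/5*4 = -704/5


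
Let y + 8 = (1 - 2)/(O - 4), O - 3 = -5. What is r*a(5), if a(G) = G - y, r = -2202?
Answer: -28259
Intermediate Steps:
O = -2 (O = 3 - 5 = -2)
y = -47/6 (y = -8 + (1 - 2)/(-2 - 4) = -8 - 1/(-6) = -8 - 1*(-⅙) = -8 + ⅙ = -47/6 ≈ -7.8333)
a(G) = 47/6 + G (a(G) = G - 1*(-47/6) = G + 47/6 = 47/6 + G)
r*a(5) = -2202*(47/6 + 5) = -2202*77/6 = -28259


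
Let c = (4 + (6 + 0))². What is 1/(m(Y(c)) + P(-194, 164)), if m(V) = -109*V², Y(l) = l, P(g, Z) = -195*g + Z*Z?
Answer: -1/1025274 ≈ -9.7535e-7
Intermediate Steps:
P(g, Z) = Z² - 195*g (P(g, Z) = -195*g + Z² = Z² - 195*g)
c = 100 (c = (4 + 6)² = 10² = 100)
1/(m(Y(c)) + P(-194, 164)) = 1/(-109*100² + (164² - 195*(-194))) = 1/(-109*10000 + (26896 + 37830)) = 1/(-1090000 + 64726) = 1/(-1025274) = -1/1025274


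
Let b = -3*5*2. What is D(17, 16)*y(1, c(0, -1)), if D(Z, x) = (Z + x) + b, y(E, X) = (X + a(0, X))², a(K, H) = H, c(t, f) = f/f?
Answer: 12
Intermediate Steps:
c(t, f) = 1
b = -30 (b = -15*2 = -30)
y(E, X) = 4*X² (y(E, X) = (X + X)² = (2*X)² = 4*X²)
D(Z, x) = -30 + Z + x (D(Z, x) = (Z + x) - 30 = -30 + Z + x)
D(17, 16)*y(1, c(0, -1)) = (-30 + 17 + 16)*(4*1²) = 3*(4*1) = 3*4 = 12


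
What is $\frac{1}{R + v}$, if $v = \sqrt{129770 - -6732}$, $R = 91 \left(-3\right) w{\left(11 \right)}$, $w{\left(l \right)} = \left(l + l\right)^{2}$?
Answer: $- \frac{66066}{8729364461} - \frac{\sqrt{136502}}{17458728922} \approx -7.5894 \cdot 10^{-6}$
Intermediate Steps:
$w{\left(l \right)} = 4 l^{2}$ ($w{\left(l \right)} = \left(2 l\right)^{2} = 4 l^{2}$)
$R = -132132$ ($R = 91 \left(-3\right) 4 \cdot 11^{2} = - 273 \cdot 4 \cdot 121 = \left(-273\right) 484 = -132132$)
$v = \sqrt{136502}$ ($v = \sqrt{129770 + \left(6900 - 168\right)} = \sqrt{129770 + 6732} = \sqrt{136502} \approx 369.46$)
$\frac{1}{R + v} = \frac{1}{-132132 + \sqrt{136502}}$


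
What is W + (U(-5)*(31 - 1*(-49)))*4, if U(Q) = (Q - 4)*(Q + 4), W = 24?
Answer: 2904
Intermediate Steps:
U(Q) = (-4 + Q)*(4 + Q)
W + (U(-5)*(31 - 1*(-49)))*4 = 24 + ((-16 + (-5)²)*(31 - 1*(-49)))*4 = 24 + ((-16 + 25)*(31 + 49))*4 = 24 + (9*80)*4 = 24 + 720*4 = 24 + 2880 = 2904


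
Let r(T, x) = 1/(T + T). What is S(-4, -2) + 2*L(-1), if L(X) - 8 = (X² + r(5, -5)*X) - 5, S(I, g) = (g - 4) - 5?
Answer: -16/5 ≈ -3.2000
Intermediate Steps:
r(T, x) = 1/(2*T)
S(I, g) = -9 + g (S(I, g) = (-4 + g) - 5 = -9 + g)
L(X) = 3 + X² + X/10 (L(X) = 8 + ((X² + ((½)/5)*X) - 5) = 8 + ((X² + ((½)*(⅕))*X) - 5) = 8 + ((X² + X/10) - 5) = 8 + (-5 + X² + X/10) = 3 + X² + X/10)
S(-4, -2) + 2*L(-1) = (-9 - 2) + 2*(3 + (-1)² + (⅒)*(-1)) = -11 + 2*(3 + 1 - ⅒) = -11 + 2*(39/10) = -11 + 39/5 = -16/5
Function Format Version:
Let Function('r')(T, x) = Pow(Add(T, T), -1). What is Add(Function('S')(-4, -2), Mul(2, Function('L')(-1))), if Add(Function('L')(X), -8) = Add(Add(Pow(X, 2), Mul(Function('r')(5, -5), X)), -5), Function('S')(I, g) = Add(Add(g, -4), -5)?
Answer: Rational(-16, 5) ≈ -3.2000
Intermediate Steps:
Function('r')(T, x) = Mul(Rational(1, 2), Pow(T, -1)) (Function('r')(T, x) = Pow(Mul(2, T), -1) = Mul(Rational(1, 2), Pow(T, -1)))
Function('S')(I, g) = Add(-9, g) (Function('S')(I, g) = Add(Add(-4, g), -5) = Add(-9, g))
Function('L')(X) = Add(3, Pow(X, 2), Mul(Rational(1, 10), X)) (Function('L')(X) = Add(8, Add(Add(Pow(X, 2), Mul(Mul(Rational(1, 2), Pow(5, -1)), X)), -5)) = Add(8, Add(Add(Pow(X, 2), Mul(Mul(Rational(1, 2), Rational(1, 5)), X)), -5)) = Add(8, Add(Add(Pow(X, 2), Mul(Rational(1, 10), X)), -5)) = Add(8, Add(-5, Pow(X, 2), Mul(Rational(1, 10), X))) = Add(3, Pow(X, 2), Mul(Rational(1, 10), X)))
Add(Function('S')(-4, -2), Mul(2, Function('L')(-1))) = Add(Add(-9, -2), Mul(2, Add(3, Pow(-1, 2), Mul(Rational(1, 10), -1)))) = Add(-11, Mul(2, Add(3, 1, Rational(-1, 10)))) = Add(-11, Mul(2, Rational(39, 10))) = Add(-11, Rational(39, 5)) = Rational(-16, 5)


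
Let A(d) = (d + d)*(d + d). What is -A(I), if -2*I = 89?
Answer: -7921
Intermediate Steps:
I = -89/2 (I = -½*89 = -89/2 ≈ -44.500)
A(d) = 4*d² (A(d) = (2*d)*(2*d) = 4*d²)
-A(I) = -4*(-89/2)² = -4*7921/4 = -1*7921 = -7921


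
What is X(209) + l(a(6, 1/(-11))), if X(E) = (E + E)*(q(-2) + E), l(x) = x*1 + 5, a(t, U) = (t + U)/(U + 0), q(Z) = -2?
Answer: 86466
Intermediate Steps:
a(t, U) = (U + t)/U
l(x) = 5 + x (l(x) = x + 5 = 5 + x)
X(E) = 2*E*(-2 + E) (X(E) = (E + E)*(-2 + E) = (2*E)*(-2 + E) = 2*E*(-2 + E))
X(209) + l(a(6, 1/(-11))) = 2*209*(-2 + 209) + (5 + (1/(-11) + 6)/(1/(-11))) = 2*209*207 + (5 + (-1/11 + 6)/(-1/11)) = 86526 + (5 - 11*65/11) = 86526 + (5 - 65) = 86526 - 60 = 86466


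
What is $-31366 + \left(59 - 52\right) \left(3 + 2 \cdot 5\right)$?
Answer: $-31275$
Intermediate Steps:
$-31366 + \left(59 - 52\right) \left(3 + 2 \cdot 5\right) = -31366 + 7 \left(3 + 10\right) = -31366 + 7 \cdot 13 = -31366 + 91 = -31275$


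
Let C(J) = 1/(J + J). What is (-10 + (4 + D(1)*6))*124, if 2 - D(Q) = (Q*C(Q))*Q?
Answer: 372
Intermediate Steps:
C(J) = 1/(2*J)
D(Q) = 2 - Q/2 (D(Q) = 2 - Q*(1/(2*Q))*Q = 2 - Q/2)
(-10 + (4 + D(1)*6))*124 = (-10 + (4 + (2 - ½*1)*6))*124 = (-10 + (4 + (2 - ½)*6))*124 = (-10 + (4 + (3/2)*6))*124 = (-10 + (4 + 9))*124 = (-10 + 13)*124 = 3*124 = 372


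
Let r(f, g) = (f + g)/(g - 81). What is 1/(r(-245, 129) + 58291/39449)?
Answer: -473388/444529 ≈ -1.0649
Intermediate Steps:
r(f, g) = (f + g)/(-81 + g)
1/(r(-245, 129) + 58291/39449) = 1/((-245 + 129)/(-81 + 129) + 58291/39449) = 1/(-116/48 + 58291*(1/39449)) = 1/((1/48)*(-116) + 58291/39449) = 1/(-29/12 + 58291/39449) = 1/(-444529/473388) = -473388/444529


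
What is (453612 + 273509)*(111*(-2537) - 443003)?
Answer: -526879147810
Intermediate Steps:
(453612 + 273509)*(111*(-2537) - 443003) = 727121*(-281607 - 443003) = 727121*(-724610) = -526879147810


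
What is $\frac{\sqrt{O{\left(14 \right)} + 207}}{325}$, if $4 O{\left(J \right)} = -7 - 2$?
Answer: $\frac{3 \sqrt{91}}{650} \approx 0.044028$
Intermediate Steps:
$O{\left(J \right)} = - \frac{9}{4}$ ($O{\left(J \right)} = \frac{-7 - 2}{4} = \frac{1}{4} \left(-9\right) = - \frac{9}{4}$)
$\frac{\sqrt{O{\left(14 \right)} + 207}}{325} = \frac{\sqrt{- \frac{9}{4} + 207}}{325} = \sqrt{\frac{819}{4}} \cdot \frac{1}{325} = \frac{3 \sqrt{91}}{2} \cdot \frac{1}{325} = \frac{3 \sqrt{91}}{650}$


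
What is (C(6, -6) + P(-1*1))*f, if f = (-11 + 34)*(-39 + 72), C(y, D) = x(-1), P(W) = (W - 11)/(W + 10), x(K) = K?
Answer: -1771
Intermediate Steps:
P(W) = (-11 + W)/(10 + W)
C(y, D) = -1
f = 759 (f = 23*33 = 759)
(C(6, -6) + P(-1*1))*f = (-1 + (-11 - 1*1)/(10 - 1*1))*759 = (-1 + (-11 - 1)/(10 - 1))*759 = (-1 - 12/9)*759 = (-1 + (1/9)*(-12))*759 = (-1 - 4/3)*759 = -7/3*759 = -1771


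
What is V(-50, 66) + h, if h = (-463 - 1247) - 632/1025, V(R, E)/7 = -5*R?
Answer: 40368/1025 ≈ 39.383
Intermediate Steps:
V(R, E) = -35*R (V(R, E) = 7*(-5*R) = -35*R)
h = -1753382/1025 (h = -1710 - 632*1/1025 = -1710 - 632/1025 = -1753382/1025 ≈ -1710.6)
V(-50, 66) + h = -35*(-50) - 1753382/1025 = 1750 - 1753382/1025 = 40368/1025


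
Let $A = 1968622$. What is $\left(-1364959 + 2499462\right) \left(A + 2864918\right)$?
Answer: $5483665630620$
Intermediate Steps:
$\left(-1364959 + 2499462\right) \left(A + 2864918\right) = \left(-1364959 + 2499462\right) \left(1968622 + 2864918\right) = 1134503 \cdot 4833540 = 5483665630620$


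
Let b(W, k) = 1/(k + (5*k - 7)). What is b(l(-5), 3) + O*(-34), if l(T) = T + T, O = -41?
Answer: 15335/11 ≈ 1394.1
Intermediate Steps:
l(T) = 2*T
b(W, k) = 1/(-7 + 6*k) (b(W, k) = 1/(k + (-7 + 5*k)) = 1/(-7 + 6*k))
b(l(-5), 3) + O*(-34) = 1/(-7 + 6*3) - 41*(-34) = 1/(-7 + 18) + 1394 = 1/11 + 1394 = 15335/11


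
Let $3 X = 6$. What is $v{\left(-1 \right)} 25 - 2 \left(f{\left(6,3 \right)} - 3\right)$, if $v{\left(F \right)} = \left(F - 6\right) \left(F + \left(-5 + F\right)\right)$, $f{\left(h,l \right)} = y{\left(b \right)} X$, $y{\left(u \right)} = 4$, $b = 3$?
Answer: $1215$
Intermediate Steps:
$X = 2$ ($X = \frac{1}{3} \cdot 6 = 2$)
$f{\left(h,l \right)} = 8$ ($f{\left(h,l \right)} = 4 \cdot 2 = 8$)
$v{\left(F \right)} = \left(-6 + F\right) \left(-5 + 2 F\right)$
$v{\left(-1 \right)} 25 - 2 \left(f{\left(6,3 \right)} - 3\right) = \left(30 - -17 + 2 \left(-1\right)^{2}\right) 25 - 2 \left(8 - 3\right) = \left(30 + 17 + 2 \cdot 1\right) 25 - 10 = \left(30 + 17 + 2\right) 25 - 10 = 49 \cdot 25 - 10 = 1225 - 10 = 1215$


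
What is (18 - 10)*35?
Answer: 280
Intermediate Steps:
(18 - 10)*35 = 8*35 = 280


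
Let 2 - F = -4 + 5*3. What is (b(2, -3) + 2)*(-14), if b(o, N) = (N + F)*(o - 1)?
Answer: 140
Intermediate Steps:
F = -9 (F = 2 - (-4 + 5*3) = 2 - (-4 + 15) = 2 - 1*11 = 2 - 11 = -9)
b(o, N) = (-1 + o)*(-9 + N) (b(o, N) = (N - 9)*(o - 1) = (-9 + N)*(-1 + o) = (-1 + o)*(-9 + N))
(b(2, -3) + 2)*(-14) = ((9 - 1*(-3) - 9*2 - 3*2) + 2)*(-14) = ((9 + 3 - 18 - 6) + 2)*(-14) = (-12 + 2)*(-14) = -10*(-14) = 140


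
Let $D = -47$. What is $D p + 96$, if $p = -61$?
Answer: $2963$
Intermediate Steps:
$D p + 96 = \left(-47\right) \left(-61\right) + 96 = 2867 + 96 = 2963$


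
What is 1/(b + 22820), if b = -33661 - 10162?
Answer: -1/21003 ≈ -4.7612e-5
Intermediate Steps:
b = -43823
1/(b + 22820) = 1/(-43823 + 22820) = 1/(-21003) = -1/21003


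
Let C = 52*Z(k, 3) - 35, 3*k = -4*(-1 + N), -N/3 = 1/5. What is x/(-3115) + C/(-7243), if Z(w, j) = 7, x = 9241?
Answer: -67957398/22561945 ≈ -3.0120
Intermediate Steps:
N = -⅗ (N = -3/5 = -3*⅕ = -⅗ ≈ -0.60000)
k = 32/15 (k = (-4*(-1 - ⅗))/3 = (-4*(-8/5))/3 = (⅓)*(32/5) = 32/15 ≈ 2.1333)
C = 329 (C = 52*7 - 35 = 364 - 35 = 329)
x/(-3115) + C/(-7243) = 9241/(-3115) + 329/(-7243) = 9241*(-1/3115) + 329*(-1/7243) = -9241/3115 - 329/7243 = -67957398/22561945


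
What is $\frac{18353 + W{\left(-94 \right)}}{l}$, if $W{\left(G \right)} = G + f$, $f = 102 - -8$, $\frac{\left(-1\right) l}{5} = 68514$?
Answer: $- \frac{6123}{114190} \approx -0.053621$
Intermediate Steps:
$l = -342570$ ($l = \left(-5\right) 68514 = -342570$)
$f = 110$ ($f = 102 + 8 = 110$)
$W{\left(G \right)} = 110 + G$ ($W{\left(G \right)} = G + 110 = 110 + G$)
$\frac{18353 + W{\left(-94 \right)}}{l} = \frac{18353 + \left(110 - 94\right)}{-342570} = \left(18353 + 16\right) \left(- \frac{1}{342570}\right) = 18369 \left(- \frac{1}{342570}\right) = - \frac{6123}{114190}$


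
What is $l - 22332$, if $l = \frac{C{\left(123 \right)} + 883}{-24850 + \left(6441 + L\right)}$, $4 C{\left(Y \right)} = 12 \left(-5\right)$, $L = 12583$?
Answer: $- \frac{65053550}{2913} \approx -22332.0$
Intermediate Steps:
$C{\left(Y \right)} = -15$ ($C{\left(Y \right)} = \frac{12 \left(-5\right)}{4} = \frac{1}{4} \left(-60\right) = -15$)
$l = - \frac{434}{2913}$ ($l = \frac{-15 + 883}{-24850 + \left(6441 + 12583\right)} = \frac{868}{-24850 + 19024} = \frac{868}{-5826} = 868 \left(- \frac{1}{5826}\right) = - \frac{434}{2913} \approx -0.14899$)
$l - 22332 = - \frac{434}{2913} - 22332 = - \frac{65053550}{2913}$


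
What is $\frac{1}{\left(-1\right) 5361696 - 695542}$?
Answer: $- \frac{1}{6057238} \approx -1.6509 \cdot 10^{-7}$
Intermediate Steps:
$\frac{1}{\left(-1\right) 5361696 - 695542} = \frac{1}{-5361696 - 695542} = \frac{1}{-6057238} = - \frac{1}{6057238}$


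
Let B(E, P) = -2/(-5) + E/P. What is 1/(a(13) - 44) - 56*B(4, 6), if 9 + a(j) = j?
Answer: -7171/120 ≈ -59.758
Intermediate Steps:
a(j) = -9 + j
B(E, P) = ⅖ + E/P (B(E, P) = -2*(-⅕) + E/P = ⅖ + E/P)
1/(a(13) - 44) - 56*B(4, 6) = 1/((-9 + 13) - 44) - 56*(⅖ + 4/6) = 1/(4 - 44) - 56*(⅖ + 4*(⅙)) = 1/(-40) - 56*(⅖ + ⅔) = -1/40 - 56*16/15 = -1/40 - 896/15 = -7171/120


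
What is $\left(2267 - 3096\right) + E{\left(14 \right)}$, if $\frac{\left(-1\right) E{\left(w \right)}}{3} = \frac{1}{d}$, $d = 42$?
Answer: $- \frac{11607}{14} \approx -829.07$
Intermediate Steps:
$E{\left(w \right)} = - \frac{1}{14}$ ($E{\left(w \right)} = - \frac{3}{42} = \left(-3\right) \frac{1}{42} = - \frac{1}{14}$)
$\left(2267 - 3096\right) + E{\left(14 \right)} = \left(2267 - 3096\right) - \frac{1}{14} = -829 - \frac{1}{14} = - \frac{11607}{14}$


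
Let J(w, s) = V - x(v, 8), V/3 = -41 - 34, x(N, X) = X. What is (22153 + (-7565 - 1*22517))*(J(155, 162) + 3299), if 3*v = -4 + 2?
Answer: -24310314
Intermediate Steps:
v = -⅔ (v = (-4 + 2)/3 = (⅓)*(-2) = -⅔ ≈ -0.66667)
V = -225 (V = 3*(-41 - 34) = 3*(-75) = -225)
J(w, s) = -233 (J(w, s) = -225 - 1*8 = -225 - 8 = -233)
(22153 + (-7565 - 1*22517))*(J(155, 162) + 3299) = (22153 + (-7565 - 1*22517))*(-233 + 3299) = (22153 + (-7565 - 22517))*3066 = (22153 - 30082)*3066 = -7929*3066 = -24310314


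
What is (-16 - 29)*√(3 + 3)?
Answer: -45*√6 ≈ -110.23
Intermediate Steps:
(-16 - 29)*√(3 + 3) = -45*√6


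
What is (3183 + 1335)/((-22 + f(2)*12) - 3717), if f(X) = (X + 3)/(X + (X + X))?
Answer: -1506/1243 ≈ -1.2116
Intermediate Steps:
f(X) = (3 + X)/(3*X) (f(X) = (3 + X)/(X + 2*X) = (3 + X)/((3*X)) = (3 + X)*(1/(3*X)) = (3 + X)/(3*X))
(3183 + 1335)/((-22 + f(2)*12) - 3717) = (3183 + 1335)/((-22 + ((1/3)*(3 + 2)/2)*12) - 3717) = 4518/((-22 + ((1/3)*(1/2)*5)*12) - 3717) = 4518/((-22 + (5/6)*12) - 3717) = 4518/((-22 + 10) - 3717) = 4518/(-12 - 3717) = 4518/(-3729) = 4518*(-1/3729) = -1506/1243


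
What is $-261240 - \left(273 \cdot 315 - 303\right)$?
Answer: $-346932$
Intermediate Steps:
$-261240 - \left(273 \cdot 315 - 303\right) = -261240 - \left(85995 - 303\right) = -261240 - 85692 = -346932$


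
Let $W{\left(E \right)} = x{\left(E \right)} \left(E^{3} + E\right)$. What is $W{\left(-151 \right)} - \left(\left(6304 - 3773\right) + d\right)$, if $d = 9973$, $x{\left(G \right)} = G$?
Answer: $519895898$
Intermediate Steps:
$W{\left(E \right)} = E \left(E + E^{3}\right)$ ($W{\left(E \right)} = E \left(E^{3} + E\right) = E \left(E + E^{3}\right)$)
$W{\left(-151 \right)} - \left(\left(6304 - 3773\right) + d\right) = \left(\left(-151\right)^{2} + \left(-151\right)^{4}\right) - \left(\left(6304 - 3773\right) + 9973\right) = \left(22801 + 519885601\right) - \left(2531 + 9973\right) = 519908402 - 12504 = 519895898$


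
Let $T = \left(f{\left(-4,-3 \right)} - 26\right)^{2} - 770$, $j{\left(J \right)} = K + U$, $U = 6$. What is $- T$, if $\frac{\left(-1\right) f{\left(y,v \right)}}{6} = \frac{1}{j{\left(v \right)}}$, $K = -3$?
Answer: $-14$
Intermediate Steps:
$j{\left(J \right)} = 3$ ($j{\left(J \right)} = -3 + 6 = 3$)
$f{\left(y,v \right)} = -2$ ($f{\left(y,v \right)} = - \frac{6}{3} = \left(-6\right) \frac{1}{3} = -2$)
$T = 14$ ($T = \left(-2 - 26\right)^{2} - 770 = \left(-28\right)^{2} - 770 = 784 - 770 = 14$)
$- T = \left(-1\right) 14 = -14$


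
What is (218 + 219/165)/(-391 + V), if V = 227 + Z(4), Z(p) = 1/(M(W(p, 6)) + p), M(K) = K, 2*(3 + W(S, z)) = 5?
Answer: -28147/21010 ≈ -1.3397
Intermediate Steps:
W(S, z) = -½ (W(S, z) = -3 + (½)*5 = -3 + 5/2 = -½)
Z(p) = 1/(-½ + p)
V = 1591/7 (V = 227 + 2/(-1 + 2*4) = 227 + 2/(-1 + 8) = 227 + 2/7 = 1591/7 ≈ 227.29)
(218 + 219/165)/(-391 + V) = (218 + 219/165)/(-391 + 1591/7) = (218 + 219*(1/165))/(-1146/7) = (218 + 73/55)*(-7/1146) = (12063/55)*(-7/1146) = -28147/21010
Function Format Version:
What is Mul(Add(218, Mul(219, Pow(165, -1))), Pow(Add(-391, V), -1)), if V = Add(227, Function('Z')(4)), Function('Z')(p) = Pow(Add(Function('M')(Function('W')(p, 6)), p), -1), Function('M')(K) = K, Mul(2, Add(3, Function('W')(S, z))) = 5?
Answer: Rational(-28147, 21010) ≈ -1.3397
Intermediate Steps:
Function('W')(S, z) = Rational(-1, 2) (Function('W')(S, z) = Add(-3, Mul(Rational(1, 2), 5)) = Add(-3, Rational(5, 2)) = Rational(-1, 2))
Function('Z')(p) = Pow(Add(Rational(-1, 2), p), -1)
V = Rational(1591, 7) (V = Add(227, Mul(2, Pow(Add(-1, Mul(2, 4)), -1))) = Add(227, Mul(2, Pow(Add(-1, 8), -1))) = Add(227, Mul(2, Pow(7, -1))) = Add(227, Mul(2, Rational(1, 7))) = Add(227, Rational(2, 7)) = Rational(1591, 7) ≈ 227.29)
Mul(Add(218, Mul(219, Pow(165, -1))), Pow(Add(-391, V), -1)) = Mul(Add(218, Mul(219, Pow(165, -1))), Pow(Add(-391, Rational(1591, 7)), -1)) = Mul(Add(218, Mul(219, Rational(1, 165))), Pow(Rational(-1146, 7), -1)) = Mul(Add(218, Rational(73, 55)), Rational(-7, 1146)) = Mul(Rational(12063, 55), Rational(-7, 1146)) = Rational(-28147, 21010)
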